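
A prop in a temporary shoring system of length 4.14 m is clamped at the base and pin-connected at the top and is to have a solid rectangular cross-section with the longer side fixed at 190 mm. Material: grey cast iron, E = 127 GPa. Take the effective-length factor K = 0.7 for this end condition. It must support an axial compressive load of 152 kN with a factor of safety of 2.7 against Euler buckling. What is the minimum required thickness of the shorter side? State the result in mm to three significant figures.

b ≈ 55.8 mm

Required P_cr = n·P = 2.7 × 152 = 410.4 kN
L_e = K·L = 0.7 × 4.14 = 2.898 m
Required I = P_cr·L_e²/(π²E) = 4.104×10^5 × 2.898² / (π² × 1.27×10^11) = 2.750×10^-6 m⁴
I_req = 2.750×10^6 mm⁴
Rectangle, weak axis: I_min = h·b³/12 with h = 190 mm fixed  ⇒  b = (12I/h)^(1/3) = 55.8 mm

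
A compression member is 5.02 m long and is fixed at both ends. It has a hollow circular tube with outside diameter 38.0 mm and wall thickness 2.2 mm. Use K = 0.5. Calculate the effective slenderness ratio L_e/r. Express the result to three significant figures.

Inner diameter d_i = 38.0 − 2×2.2 = 33.60 mm
I = π(d_o⁴ − d_i⁴)/64 = π(38.0⁴ − 33.60⁴)/64 = 3.979×10^4 mm⁴
A = 247.4 mm²;  r_min = √(I/A) = √(3.979×10^4/247.4) = 12.68 mm
L_e = K·L = 0.5 × 5.02 m = 2.510 m = 2510.0 mm
λ = L_e / r_min = 2510.0 / 12.68 = 198

λ ≈ 198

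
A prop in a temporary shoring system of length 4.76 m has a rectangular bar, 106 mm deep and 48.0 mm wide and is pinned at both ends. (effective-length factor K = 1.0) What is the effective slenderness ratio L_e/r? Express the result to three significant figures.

λ ≈ 344

Buckling occurs about the weak axis: I_min = h·b³/12 with b = 48.0 mm (the shorter side).
I_min = 106×48.0³/12 = 9.769×10^5 mm⁴
A = 5.088×10^3 mm²;  r_min = √(I/A) = √(9.769×10^5/5.088×10^3) = 13.86 mm
L_e = K·L = 1 × 4.76 m = 4.760 m = 4760.0 mm
λ = L_e / r_min = 4760.0 / 13.86 = 344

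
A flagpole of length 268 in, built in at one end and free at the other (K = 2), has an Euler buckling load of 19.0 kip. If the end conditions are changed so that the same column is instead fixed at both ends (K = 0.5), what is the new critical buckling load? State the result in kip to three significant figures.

P_cr ≈ 304 kip

P_cr ∝ 1/K², so P_cr,new = P_cr,old × (K_old/K_new)² = 19.0 × (2/0.5)²
= 19.0 × 16.00 = 304 kip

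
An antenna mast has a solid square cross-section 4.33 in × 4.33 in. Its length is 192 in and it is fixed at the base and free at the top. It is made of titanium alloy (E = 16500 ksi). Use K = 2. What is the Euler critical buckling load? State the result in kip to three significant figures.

I = a⁴/12 = 4.33⁴/12 = 29.29 in⁴
Effective length L_e = K·L = 2 × 192 = 384.0 in
P_cr = π²EI / L_e² = π² × 16500×10³ × 29.29 / 384.0² = 3.235×10^4 lb

P_cr ≈ 32.4 kip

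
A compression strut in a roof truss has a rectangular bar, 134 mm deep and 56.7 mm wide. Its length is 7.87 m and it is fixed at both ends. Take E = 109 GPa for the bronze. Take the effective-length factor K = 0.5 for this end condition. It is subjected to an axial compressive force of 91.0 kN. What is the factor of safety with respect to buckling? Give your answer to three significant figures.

n ≈ 1.55

Buckling occurs about the weak axis: I_min = h·b³/12 with b = 56.7 mm (the shorter side).
I_min = 134×56.7³/12 = 2.036×10^6 mm⁴
I = 2.036×10^6 mm⁴ = 2.036×10^-6 m⁴
Effective length L_e = K·L = 0.5 × 7.87 = 3.935 m
P_cr = π²EI / L_e² = π² × 109×10⁹ × 2.036×10^-6 / 3.935² = 1.414×10^5 N
Factor of safety n = P_cr / P = 141.42 / 91.0 = 1.55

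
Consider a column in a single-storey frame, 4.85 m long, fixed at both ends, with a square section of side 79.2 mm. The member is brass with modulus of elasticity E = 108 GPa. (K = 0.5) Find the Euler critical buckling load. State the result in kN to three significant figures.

P_cr ≈ 594 kN

I = a⁴/12 = 79.2⁴/12 = 3.279×10^6 mm⁴
I = 3.279×10^6 mm⁴ = 3.279×10^-6 m⁴
Effective length L_e = K·L = 0.5 × 4.85 = 2.425 m
P_cr = π²EI / L_e² = π² × 108×10⁹ × 3.279×10^-6 / 2.425² = 5.943×10^5 N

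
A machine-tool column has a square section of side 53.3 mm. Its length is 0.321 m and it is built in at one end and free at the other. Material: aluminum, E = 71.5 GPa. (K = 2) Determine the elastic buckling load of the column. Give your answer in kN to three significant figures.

I = a⁴/12 = 53.3⁴/12 = 6.726×10^5 mm⁴
I = 6.726×10^5 mm⁴ = 6.726×10^-7 m⁴
Effective length L_e = K·L = 2 × 0.321 = 0.6420 m
P_cr = π²EI / L_e² = π² × 71.5×10⁹ × 6.726×10^-7 / 0.6420² = 1.151×10^6 N

P_cr ≈ 1150 kN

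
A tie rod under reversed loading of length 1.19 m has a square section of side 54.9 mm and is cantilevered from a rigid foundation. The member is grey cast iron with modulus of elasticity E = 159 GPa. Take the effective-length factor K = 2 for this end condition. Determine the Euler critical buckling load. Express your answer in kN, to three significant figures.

I = a⁴/12 = 54.9⁴/12 = 7.570×10^5 mm⁴
I = 7.570×10^5 mm⁴ = 7.570×10^-7 m⁴
Effective length L_e = K·L = 2 × 1.19 = 2.380 m
P_cr = π²EI / L_e² = π² × 159×10⁹ × 7.570×10^-7 / 2.380² = 2.097×10^5 N

P_cr ≈ 210 kN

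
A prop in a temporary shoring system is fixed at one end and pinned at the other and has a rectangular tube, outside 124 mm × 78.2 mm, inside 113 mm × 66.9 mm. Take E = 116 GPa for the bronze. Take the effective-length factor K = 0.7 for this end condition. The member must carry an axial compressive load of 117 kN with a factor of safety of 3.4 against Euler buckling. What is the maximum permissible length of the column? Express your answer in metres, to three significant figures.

L_max ≈ 3.53 m

Weak-axis I_min = (h_o·b_o³ − h_i·b_i³)/12 with b_o = 78.2, b_i = 66.90 mm (shorter outer/inner sides).
I_min = (124×78.2³ − 113.0×66.90³)/12 = 2.122×10^6 mm⁴
I = 2.122×10^-6 m⁴
Required critical load P_cr = n·P = 3.4 × 117 = 397.8 kN = 3.978×10^5 N
From P_cr = π²EI/(K·L)²:  L = (1/K)·√(π²EI/P_cr) = (1/0.7)·√(π²×1.16×10^11×2.122×10^-6/3.978×10^5)
L = 3.53 m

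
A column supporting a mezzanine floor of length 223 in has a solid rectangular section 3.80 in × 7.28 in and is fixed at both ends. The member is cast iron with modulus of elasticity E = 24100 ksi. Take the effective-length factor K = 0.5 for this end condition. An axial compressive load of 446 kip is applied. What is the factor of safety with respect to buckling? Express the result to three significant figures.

n ≈ 1.43

Buckling occurs about the weak axis: I_min = h·b³/12 with b = 3.80 in (the shorter side).
I_min = 7.28×3.80³/12 = 33.29 in⁴
Effective length L_e = K·L = 0.5 × 223 = 111.5 in
P_cr = π²EI / L_e² = π² × 24100×10³ × 33.29 / 111.5² = 6.369×10^5 lb
Factor of safety n = P_cr / P = 636.90 / 446 = 1.43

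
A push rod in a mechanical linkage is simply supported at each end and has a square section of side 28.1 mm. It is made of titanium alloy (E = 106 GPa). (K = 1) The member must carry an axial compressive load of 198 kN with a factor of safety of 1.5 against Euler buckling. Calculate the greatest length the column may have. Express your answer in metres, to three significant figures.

L_max ≈ 0.428 m

I = a⁴/12 = 28.1⁴/12 = 5.196×10^4 mm⁴
I = 5.196×10^-8 m⁴
Required critical load P_cr = n·P = 1.5 × 198 = 297.0 kN = 2.970×10^5 N
From P_cr = π²EI/(K·L)²:  L = (1/K)·√(π²EI/P_cr) = (1/1)·√(π²×1.06×10^11×5.196×10^-8/2.970×10^5)
L = 0.428 m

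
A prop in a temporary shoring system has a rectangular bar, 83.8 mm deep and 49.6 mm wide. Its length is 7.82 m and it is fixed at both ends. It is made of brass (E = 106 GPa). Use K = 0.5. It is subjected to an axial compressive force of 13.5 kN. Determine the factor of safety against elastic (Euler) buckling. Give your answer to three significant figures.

Buckling occurs about the weak axis: I_min = h·b³/12 with b = 49.6 mm (the shorter side).
I_min = 83.8×49.6³/12 = 8.521×10^5 mm⁴
I = 8.521×10^5 mm⁴ = 8.521×10^-7 m⁴
Effective length L_e = K·L = 0.5 × 7.82 = 3.910 m
P_cr = π²EI / L_e² = π² × 106×10⁹ × 8.521×10^-7 / 3.910² = 5.831×10^4 N
Factor of safety n = P_cr / P = 58.312 / 13.5 = 4.32

n ≈ 4.32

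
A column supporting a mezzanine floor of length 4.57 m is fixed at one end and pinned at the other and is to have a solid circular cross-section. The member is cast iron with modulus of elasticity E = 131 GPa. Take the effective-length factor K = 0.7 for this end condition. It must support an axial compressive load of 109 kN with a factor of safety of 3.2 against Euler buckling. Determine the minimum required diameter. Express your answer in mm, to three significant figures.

Required P_cr = n·P = 3.2 × 109 = 348.8 kN
L_e = K·L = 0.7 × 4.57 = 3.199 m
Required I = P_cr·L_e²/(π²E) = 3.488×10^5 × 3.199² / (π² × 1.31×10^11) = 2.761×10^-6 m⁴
I_req = 2.761×10^6 mm⁴
Solid circle: I = πd⁴/64  ⇒  d = (64I/π)^(1/4) = (64×2.761×10^6/π)^(1/4) = 86.6 mm

d ≈ 86.6 mm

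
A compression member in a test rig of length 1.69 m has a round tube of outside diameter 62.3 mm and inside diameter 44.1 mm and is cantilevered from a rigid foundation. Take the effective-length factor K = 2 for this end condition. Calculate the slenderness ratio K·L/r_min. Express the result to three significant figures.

d_o = 62.3 mm, d_i = 44.1 mm
I = π(d_o⁴ − d_i⁴)/64 = π(62.3⁴ − 44.10⁴)/64 = 5.538×10^5 mm⁴
A = 1.521×10^3 mm²;  r_min = √(I/A) = √(5.538×10^5/1.521×10^3) = 19.08 mm
L_e = K·L = 2 × 1.69 m = 3.380 m = 3380.0 mm
λ = L_e / r_min = 3380.0 / 19.08 = 177

λ ≈ 177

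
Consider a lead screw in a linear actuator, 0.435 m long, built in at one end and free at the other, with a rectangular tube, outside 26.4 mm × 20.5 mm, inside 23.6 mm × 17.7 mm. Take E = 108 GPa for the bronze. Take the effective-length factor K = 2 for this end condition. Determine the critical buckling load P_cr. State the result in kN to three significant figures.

P_cr ≈ 11.3 kN

Weak-axis I_min = (h_o·b_o³ − h_i·b_i³)/12 with b_o = 20.5, b_i = 17.70 mm (shorter outer/inner sides).
I_min = (26.4×20.5³ − 23.60×17.70³)/12 = 8.048×10^3 mm⁴
I = 8.048×10^3 mm⁴ = 8.048×10^-9 m⁴
Effective length L_e = K·L = 2 × 0.435 = 0.8700 m
P_cr = π²EI / L_e² = π² × 108×10⁹ × 8.048×10^-9 / 0.8700² = 1.133×10^4 N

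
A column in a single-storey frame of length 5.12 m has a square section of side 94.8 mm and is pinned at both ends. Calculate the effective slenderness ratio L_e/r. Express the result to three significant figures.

λ ≈ 187

I = a⁴/12 = 94.8⁴/12 = 6.731×10^6 mm⁴
A = 8.987×10^3 mm²;  r_min = √(I/A) = √(6.731×10^6/8.987×10^3) = 27.37 mm
L_e = K·L = 1 × 5.12 m = 5.120 m = 5120.0 mm
λ = L_e / r_min = 5120.0 / 27.37 = 187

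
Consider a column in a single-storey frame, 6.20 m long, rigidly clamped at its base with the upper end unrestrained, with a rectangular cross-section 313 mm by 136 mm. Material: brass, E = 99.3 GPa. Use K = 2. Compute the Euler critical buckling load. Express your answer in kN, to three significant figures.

P_cr ≈ 418 kN

Buckling occurs about the weak axis: I_min = h·b³/12 with b = 136 mm (the shorter side).
I_min = 313×136³/12 = 6.561×10^7 mm⁴
I = 6.561×10^7 mm⁴ = 6.561×10^-5 m⁴
Effective length L_e = K·L = 2 × 6.20 = 12.40 m
P_cr = π²EI / L_e² = π² × 99.3×10⁹ × 6.561×10^-5 / 12.40² = 4.182×10^5 N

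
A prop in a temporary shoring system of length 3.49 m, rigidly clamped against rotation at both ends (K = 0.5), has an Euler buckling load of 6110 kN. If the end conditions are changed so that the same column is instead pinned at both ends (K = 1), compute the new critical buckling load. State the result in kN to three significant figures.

P_cr ≈ 1530 kN

P_cr ∝ 1/K², so P_cr,new = P_cr,old × (K_old/K_new)² = 6110 × (0.5/1)²
= 6110 × 0.2500 = 1530 kN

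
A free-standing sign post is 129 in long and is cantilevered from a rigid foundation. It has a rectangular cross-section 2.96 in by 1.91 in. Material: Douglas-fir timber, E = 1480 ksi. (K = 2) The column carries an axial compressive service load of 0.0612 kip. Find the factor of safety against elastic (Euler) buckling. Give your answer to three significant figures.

n ≈ 6.16

Buckling occurs about the weak axis: I_min = h·b³/12 with b = 1.91 in (the shorter side).
I_min = 2.96×1.91³/12 = 1.719 in⁴
Effective length L_e = K·L = 2 × 129 = 258.0 in
P_cr = π²EI / L_e² = π² × 1480×10³ × 1.719 / 258.0² = 377.2 lb
Factor of safety n = P_cr / P = 0.37717 / 0.0612 = 6.16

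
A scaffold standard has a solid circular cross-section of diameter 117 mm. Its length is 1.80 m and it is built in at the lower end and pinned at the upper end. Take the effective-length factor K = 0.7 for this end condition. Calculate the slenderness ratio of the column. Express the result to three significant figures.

λ ≈ 43.1

For a solid circle r = d/4 = 117/4 = 29.25 mm
L_e = K·L = 0.7 × 1.80 m = 1.260 m = 1260.0 mm
λ = L_e / r_min = 1260.0 / 29.25 = 43.1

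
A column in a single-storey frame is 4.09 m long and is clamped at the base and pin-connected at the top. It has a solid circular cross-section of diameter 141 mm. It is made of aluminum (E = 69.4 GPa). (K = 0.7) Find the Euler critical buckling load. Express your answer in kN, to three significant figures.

I = πd⁴/64 = π×141⁴/64 = 1.940×10^7 mm⁴
I = 1.940×10^7 mm⁴ = 1.940×10^-5 m⁴
Effective length L_e = K·L = 0.7 × 4.09 = 2.863 m
P_cr = π²EI / L_e² = π² × 69.4×10⁹ × 1.940×10^-5 / 2.863² = 1.621×10^6 N

P_cr ≈ 1620 kN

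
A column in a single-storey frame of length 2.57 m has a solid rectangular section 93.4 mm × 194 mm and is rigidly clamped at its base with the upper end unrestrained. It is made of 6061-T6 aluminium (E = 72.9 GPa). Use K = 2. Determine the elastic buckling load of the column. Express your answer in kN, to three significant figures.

P_cr ≈ 359 kN

Buckling occurs about the weak axis: I_min = h·b³/12 with b = 93.4 mm (the shorter side).
I_min = 194×93.4³/12 = 1.317×10^7 mm⁴
I = 1.317×10^7 mm⁴ = 1.317×10^-5 m⁴
Effective length L_e = K·L = 2 × 2.57 = 5.140 m
P_cr = π²EI / L_e² = π² × 72.9×10⁹ × 1.317×10^-5 / 5.140² = 3.587×10^5 N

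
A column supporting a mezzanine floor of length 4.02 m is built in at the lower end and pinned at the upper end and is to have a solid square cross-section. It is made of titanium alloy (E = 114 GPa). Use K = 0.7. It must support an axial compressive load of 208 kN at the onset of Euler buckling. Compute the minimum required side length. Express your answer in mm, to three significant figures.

a ≈ 64.7 mm

L_e = K·L = 0.7 × 4.02 = 2.814 m
Required I = P_cr·L_e²/(π²E) = 2.080×10^5 × 2.814² / (π² × 1.14×10^11) = 1.464×10^-6 m⁴
I_req = 1.464×10^6 mm⁴
Solid square: I = a⁴/12  ⇒  a = (12I)^(1/4) = (12×1.464×10^6)^(1/4) = 64.7 mm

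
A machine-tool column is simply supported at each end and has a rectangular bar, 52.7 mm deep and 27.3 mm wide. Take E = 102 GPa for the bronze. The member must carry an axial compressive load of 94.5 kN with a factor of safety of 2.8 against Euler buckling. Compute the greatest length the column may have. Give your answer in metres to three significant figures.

L_max ≈ 0.583 m

Buckling occurs about the weak axis: I_min = h·b³/12 with b = 27.3 mm (the shorter side).
I_min = 52.7×27.3³/12 = 8.935×10^4 mm⁴
I = 8.935×10^-8 m⁴
Required critical load P_cr = n·P = 2.8 × 94.5 = 264.6 kN = 2.646×10^5 N
From P_cr = π²EI/(K·L)²:  L = (1/K)·√(π²EI/P_cr) = (1/1)·√(π²×1.02×10^11×8.935×10^-8/2.646×10^5)
L = 0.583 m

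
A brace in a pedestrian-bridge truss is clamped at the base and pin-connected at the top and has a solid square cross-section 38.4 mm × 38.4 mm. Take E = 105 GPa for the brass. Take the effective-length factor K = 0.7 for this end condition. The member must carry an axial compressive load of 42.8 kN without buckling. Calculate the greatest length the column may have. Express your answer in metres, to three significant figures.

L_max ≈ 2.99 m

I = a⁴/12 = 38.4⁴/12 = 1.812×10^5 mm⁴
I = 1.812×10^-7 m⁴
At the buckling limit P_cr = P = 4.280×10^4 N
From P_cr = π²EI/(K·L)²:  L = (1/K)·√(π²EI/P_cr) = (1/0.7)·√(π²×1.05×10^11×1.812×10^-7/4.280×10^4)
L = 2.99 m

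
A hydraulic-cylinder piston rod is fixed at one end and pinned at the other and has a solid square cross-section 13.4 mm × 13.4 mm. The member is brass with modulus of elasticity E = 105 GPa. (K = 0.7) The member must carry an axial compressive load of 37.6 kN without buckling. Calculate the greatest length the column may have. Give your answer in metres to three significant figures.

I = a⁴/12 = 13.4⁴/12 = 2.687×10^3 mm⁴
I = 2.687×10^-9 m⁴
At the buckling limit P_cr = P = 3.760×10^4 N
From P_cr = π²EI/(K·L)²:  L = (1/K)·√(π²EI/P_cr) = (1/0.7)·√(π²×1.05×10^11×2.687×10^-9/3.760×10^4)
L = 0.389 m

L_max ≈ 0.389 m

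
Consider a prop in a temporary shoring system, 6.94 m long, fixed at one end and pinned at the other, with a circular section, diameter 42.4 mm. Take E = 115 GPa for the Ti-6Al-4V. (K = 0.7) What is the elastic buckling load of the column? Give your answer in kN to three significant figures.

I = πd⁴/64 = π×42.4⁴/64 = 1.586×10^5 mm⁴
I = 1.586×10^5 mm⁴ = 1.586×10^-7 m⁴
Effective length L_e = K·L = 0.7 × 6.94 = 4.858 m
P_cr = π²EI / L_e² = π² × 115×10⁹ × 1.586×10^-7 / 4.858² = 7.630×10^3 N

P_cr ≈ 7.63 kN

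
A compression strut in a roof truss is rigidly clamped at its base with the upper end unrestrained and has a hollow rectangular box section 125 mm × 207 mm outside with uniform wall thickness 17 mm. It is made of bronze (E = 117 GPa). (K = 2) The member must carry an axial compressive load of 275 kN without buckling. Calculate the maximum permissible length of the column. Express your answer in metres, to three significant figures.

Inner dimensions: h_i = 207 − 2×17 = 173.0 mm, b_i = 125 − 2×17 = 91.00 mm
Weak-axis I_min = (h_o·b_o³ − h_i·b_i³)/12 with b_o = 125, b_i = 91.00 mm (shorter outer/inner sides).
I_min = (207×125³ − 173.0×91.00³)/12 = 2.283×10^7 mm⁴
I = 2.283×10^-5 m⁴
At the buckling limit P_cr = P = 2.750×10^5 N
From P_cr = π²EI/(K·L)²:  L = (1/K)·√(π²EI/P_cr) = (1/2)·√(π²×1.17×10^11×2.283×10^-5/2.750×10^5)
L = 4.90 m

L_max ≈ 4.90 m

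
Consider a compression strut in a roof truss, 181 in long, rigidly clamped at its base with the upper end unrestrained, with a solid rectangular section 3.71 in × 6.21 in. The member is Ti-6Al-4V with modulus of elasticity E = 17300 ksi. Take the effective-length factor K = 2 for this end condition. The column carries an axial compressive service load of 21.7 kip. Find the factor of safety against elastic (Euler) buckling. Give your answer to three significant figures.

n ≈ 1.59

Buckling occurs about the weak axis: I_min = h·b³/12 with b = 3.71 in (the shorter side).
I_min = 6.21×3.71³/12 = 26.43 in⁴
Effective length L_e = K·L = 2 × 181 = 362.0 in
P_cr = π²EI / L_e² = π² × 17300×10³ × 26.43 / 362.0² = 3.443×10^4 lb
Factor of safety n = P_cr / P = 34.432 / 21.7 = 1.59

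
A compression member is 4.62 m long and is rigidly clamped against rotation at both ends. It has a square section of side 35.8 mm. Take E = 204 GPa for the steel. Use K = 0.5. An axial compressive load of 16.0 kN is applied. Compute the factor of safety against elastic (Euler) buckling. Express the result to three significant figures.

n ≈ 3.23

I = a⁴/12 = 35.8⁴/12 = 1.369×10^5 mm⁴
I = 1.369×10^5 mm⁴ = 1.369×10^-7 m⁴
Effective length L_e = K·L = 0.5 × 4.62 = 2.310 m
P_cr = π²EI / L_e² = π² × 204×10⁹ × 1.369×10^-7 / 2.310² = 5.165×10^4 N
Factor of safety n = P_cr / P = 51.648 / 16.0 = 3.23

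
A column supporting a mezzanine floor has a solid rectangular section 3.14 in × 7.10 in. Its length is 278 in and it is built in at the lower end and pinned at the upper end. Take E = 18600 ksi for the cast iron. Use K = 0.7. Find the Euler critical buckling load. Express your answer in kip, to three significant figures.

Buckling occurs about the weak axis: I_min = h·b³/12 with b = 3.14 in (the shorter side).
I_min = 7.10×3.14³/12 = 18.32 in⁴
Effective length L_e = K·L = 0.7 × 278 = 194.6 in
P_cr = π²EI / L_e² = π² × 18600×10³ × 18.32 / 194.6² = 8.880×10^4 lb

P_cr ≈ 88.8 kip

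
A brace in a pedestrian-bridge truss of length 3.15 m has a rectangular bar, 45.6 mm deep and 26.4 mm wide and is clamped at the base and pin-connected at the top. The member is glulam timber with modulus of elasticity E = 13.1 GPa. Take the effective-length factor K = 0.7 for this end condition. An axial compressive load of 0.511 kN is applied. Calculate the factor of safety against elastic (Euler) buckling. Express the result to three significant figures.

Buckling occurs about the weak axis: I_min = h·b³/12 with b = 26.4 mm (the shorter side).
I_min = 45.6×26.4³/12 = 6.992×10^4 mm⁴
I = 6.992×10^4 mm⁴ = 6.992×10^-8 m⁴
Effective length L_e = K·L = 0.7 × 3.15 = 2.205 m
P_cr = π²EI / L_e² = π² × 13.1×10⁹ × 6.992×10^-8 / 2.205² = 1.859×10^3 N
Factor of safety n = P_cr / P = 1.8593 / 0.511 = 3.64

n ≈ 3.64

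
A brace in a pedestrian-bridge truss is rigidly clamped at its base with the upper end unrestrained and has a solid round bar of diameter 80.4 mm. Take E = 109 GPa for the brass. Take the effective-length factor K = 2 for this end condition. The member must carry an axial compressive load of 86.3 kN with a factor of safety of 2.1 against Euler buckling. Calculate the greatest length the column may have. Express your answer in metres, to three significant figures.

I = πd⁴/64 = π×80.4⁴/64 = 2.051×10^6 mm⁴
I = 2.051×10^-6 m⁴
Required critical load P_cr = n·P = 2.1 × 86.3 = 181.2 kN = 1.812×10^5 N
From P_cr = π²EI/(K·L)²:  L = (1/K)·√(π²EI/P_cr) = (1/2)·√(π²×1.09×10^11×2.051×10^-6/1.812×10^5)
L = 1.74 m

L_max ≈ 1.74 m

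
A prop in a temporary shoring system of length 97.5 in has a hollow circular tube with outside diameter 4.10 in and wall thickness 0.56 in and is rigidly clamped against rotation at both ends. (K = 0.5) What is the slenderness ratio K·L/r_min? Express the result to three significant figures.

Inner diameter d_i = 4.10 − 2×0.56 = 2.980 in
I = π(d_o⁴ − d_i⁴)/64 = π(4.10⁴ − 2.980⁴)/64 = 10.00 in⁴
A = 6.228 in²;  r_min = √(I/A) = √(10.00/6.228) = 1.267 in
L_e = K·L = 0.5 × 97.5 = 48.75 in
λ = L_e / r_min = 48.750 / 1.267 = 38.5

λ ≈ 38.5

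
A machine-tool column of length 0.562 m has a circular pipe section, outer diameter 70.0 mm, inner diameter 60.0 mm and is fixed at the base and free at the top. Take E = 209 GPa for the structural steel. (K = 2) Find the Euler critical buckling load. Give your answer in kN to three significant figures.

d_o = 70.0 mm, d_i = 60.0 mm
I = π(d_o⁴ − d_i⁴)/64 = π(70.0⁴ − 60.00⁴)/64 = 5.424×10^5 mm⁴
I = 5.424×10^5 mm⁴ = 5.424×10^-7 m⁴
Effective length L_e = K·L = 2 × 0.562 = 1.124 m
P_cr = π²EI / L_e² = π² × 209×10⁹ × 5.424×10^-7 / 1.124² = 8.856×10^5 N

P_cr ≈ 886 kN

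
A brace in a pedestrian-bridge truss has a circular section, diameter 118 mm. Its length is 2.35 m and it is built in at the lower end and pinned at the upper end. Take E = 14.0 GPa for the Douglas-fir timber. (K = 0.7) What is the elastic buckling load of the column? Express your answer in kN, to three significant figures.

P_cr ≈ 486 kN

I = πd⁴/64 = π×118⁴/64 = 9.517×10^6 mm⁴
I = 9.517×10^6 mm⁴ = 9.517×10^-6 m⁴
Effective length L_e = K·L = 0.7 × 2.35 = 1.645 m
P_cr = π²EI / L_e² = π² × 14.0×10⁹ × 9.517×10^-6 / 1.645² = 4.860×10^5 N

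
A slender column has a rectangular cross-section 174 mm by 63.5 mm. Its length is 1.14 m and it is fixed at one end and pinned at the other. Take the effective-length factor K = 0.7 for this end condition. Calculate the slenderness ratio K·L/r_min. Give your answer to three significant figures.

For a rectangle r_min = b/√12 = 63.5/√12 = 18.33 mm
L_e = K·L = 0.7 × 1.14 m = 0.7980 m = 798.00 mm
λ = L_e / r_min = 798.00 / 18.33 = 43.5

λ ≈ 43.5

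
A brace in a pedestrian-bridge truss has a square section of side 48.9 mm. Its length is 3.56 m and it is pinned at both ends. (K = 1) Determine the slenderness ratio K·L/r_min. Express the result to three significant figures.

For a square r = a/√12 = 48.9/√12 = 14.12 mm
L_e = K·L = 1 × 3.56 m = 3.560 m = 3560.0 mm
λ = L_e / r_min = 3560.0 / 14.12 = 252

λ ≈ 252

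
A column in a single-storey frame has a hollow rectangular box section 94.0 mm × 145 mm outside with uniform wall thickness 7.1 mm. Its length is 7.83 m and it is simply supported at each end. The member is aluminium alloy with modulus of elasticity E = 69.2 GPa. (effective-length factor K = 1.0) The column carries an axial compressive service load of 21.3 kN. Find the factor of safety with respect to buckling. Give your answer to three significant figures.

n ≈ 2.35

Inner dimensions: h_i = 145 − 2×7.1 = 130.8 mm, b_i = 94.0 − 2×7.1 = 79.80 mm
Weak-axis I_min = (h_o·b_o³ − h_i·b_i³)/12 with b_o = 94.0, b_i = 79.80 mm (shorter outer/inner sides).
I_min = (145×94.0³ − 130.8×79.80³)/12 = 4.497×10^6 mm⁴
I = 4.497×10^6 mm⁴ = 4.497×10^-6 m⁴
Effective length L_e = K·L = 1 × 7.83 = 7.830 m
P_cr = π²EI / L_e² = π² × 69.2×10⁹ × 4.497×10^-6 / 7.830² = 5.010×10^4 N
Factor of safety n = P_cr / P = 50.098 / 21.3 = 2.35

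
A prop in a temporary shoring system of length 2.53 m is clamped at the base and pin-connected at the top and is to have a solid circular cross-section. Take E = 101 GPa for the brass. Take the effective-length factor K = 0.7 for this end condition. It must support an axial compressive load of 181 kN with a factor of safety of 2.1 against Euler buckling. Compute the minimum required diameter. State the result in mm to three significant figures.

d ≈ 70.3 mm

Required P_cr = n·P = 2.1 × 181 = 380.1 kN
L_e = K·L = 0.7 × 2.53 = 1.771 m
Required I = P_cr·L_e²/(π²E) = 3.801×10^5 × 1.771² / (π² × 1.01×10^11) = 1.196×10^-6 m⁴
I_req = 1.196×10^6 mm⁴
Solid circle: I = πd⁴/64  ⇒  d = (64I/π)^(1/4) = (64×1.196×10^6/π)^(1/4) = 70.3 mm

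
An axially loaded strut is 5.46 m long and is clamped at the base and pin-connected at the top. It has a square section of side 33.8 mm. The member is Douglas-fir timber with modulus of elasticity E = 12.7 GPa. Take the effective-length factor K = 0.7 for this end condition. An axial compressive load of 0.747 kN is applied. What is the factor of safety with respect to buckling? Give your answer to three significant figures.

I = a⁴/12 = 33.8⁴/12 = 1.088×10^5 mm⁴
I = 1.088×10^5 mm⁴ = 1.088×10^-7 m⁴
Effective length L_e = K·L = 0.7 × 5.46 = 3.822 m
P_cr = π²EI / L_e² = π² × 12.7×10⁹ × 1.088×10^-7 / 3.822² = 933.3 N
Factor of safety n = P_cr / P = 0.93327 / 0.747 = 1.25

n ≈ 1.25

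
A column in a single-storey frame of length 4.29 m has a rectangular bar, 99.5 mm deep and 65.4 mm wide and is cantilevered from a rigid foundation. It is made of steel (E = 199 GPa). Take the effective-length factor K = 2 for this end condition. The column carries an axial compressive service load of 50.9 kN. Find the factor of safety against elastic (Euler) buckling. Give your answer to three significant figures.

Buckling occurs about the weak axis: I_min = h·b³/12 with b = 65.4 mm (the shorter side).
I_min = 99.5×65.4³/12 = 2.319×10^6 mm⁴
I = 2.319×10^6 mm⁴ = 2.319×10^-6 m⁴
Effective length L_e = K·L = 2 × 4.29 = 8.580 m
P_cr = π²EI / L_e² = π² × 199×10⁹ × 2.319×10^-6 / 8.580² = 6.188×10^4 N
Factor of safety n = P_cr / P = 61.880 / 50.9 = 1.22

n ≈ 1.22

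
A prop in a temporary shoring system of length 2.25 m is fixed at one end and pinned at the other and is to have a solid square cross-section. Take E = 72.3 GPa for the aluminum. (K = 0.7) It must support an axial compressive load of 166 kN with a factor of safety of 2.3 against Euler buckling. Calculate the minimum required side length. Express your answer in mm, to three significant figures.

Required P_cr = n·P = 2.3 × 166 = 381.8 kN
L_e = K·L = 0.7 × 2.25 = 1.575 m
Required I = P_cr·L_e²/(π²E) = 3.818×10^5 × 1.575² / (π² × 7.23×10^10) = 1.327×10^-6 m⁴
I_req = 1.327×10^6 mm⁴
Solid square: I = a⁴/12  ⇒  a = (12I)^(1/4) = (12×1.327×10^6)^(1/4) = 63.2 mm

a ≈ 63.2 mm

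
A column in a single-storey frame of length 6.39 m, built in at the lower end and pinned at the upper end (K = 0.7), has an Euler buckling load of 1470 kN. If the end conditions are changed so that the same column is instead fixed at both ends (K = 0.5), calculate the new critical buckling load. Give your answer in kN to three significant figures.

P_cr ≈ 2880 kN

P_cr ∝ 1/K², so P_cr,new = P_cr,old × (K_old/K_new)² = 1470 × (0.7/0.5)²
= 1470 × 1.960 = 2880 kN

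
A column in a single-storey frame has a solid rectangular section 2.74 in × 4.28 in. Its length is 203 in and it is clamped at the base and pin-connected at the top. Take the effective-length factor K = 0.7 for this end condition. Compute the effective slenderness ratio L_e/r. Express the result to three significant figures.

λ ≈ 180

For a rectangle r_min = b/√12 = 2.74/√12 = 0.7910 in
L_e = K·L = 0.7 × 203 = 142.1 in
λ = L_e / r_min = 142.10 / 0.7910 = 180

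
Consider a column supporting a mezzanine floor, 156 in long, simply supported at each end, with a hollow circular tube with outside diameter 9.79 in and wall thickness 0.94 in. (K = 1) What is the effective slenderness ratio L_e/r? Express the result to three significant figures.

λ ≈ 49.6

Inner diameter d_i = 9.79 − 2×0.94 = 7.910 in
I = π(d_o⁴ − d_i⁴)/64 = π(9.79⁴ − 7.910⁴)/64 = 258.8 in⁴
A = 26.13 in²;  r_min = √(I/A) = √(258.8/26.13) = 3.147 in
L_e = K·L = 1 × 156 = 156.0 in
λ = L_e / r_min = 156.00 / 3.147 = 49.6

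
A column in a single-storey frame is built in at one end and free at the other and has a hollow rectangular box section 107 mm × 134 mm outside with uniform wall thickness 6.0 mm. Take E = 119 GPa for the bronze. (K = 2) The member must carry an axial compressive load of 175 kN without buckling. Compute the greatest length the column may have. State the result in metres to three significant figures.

Inner dimensions: h_i = 134 − 2×6.0 = 122.0 mm, b_i = 107 − 2×6.0 = 95.00 mm
Weak-axis I_min = (h_o·b_o³ − h_i·b_i³)/12 with b_o = 107, b_i = 95.00 mm (shorter outer/inner sides).
I_min = (134×107³ − 122.0×95.00³)/12 = 4.963×10^6 mm⁴
I = 4.963×10^-6 m⁴
At the buckling limit P_cr = P = 1.750×10^5 N
From P_cr = π²EI/(K·L)²:  L = (1/K)·√(π²EI/P_cr) = (1/2)·√(π²×1.19×10^11×4.963×10^-6/1.750×10^5)
L = 2.89 m

L_max ≈ 2.89 m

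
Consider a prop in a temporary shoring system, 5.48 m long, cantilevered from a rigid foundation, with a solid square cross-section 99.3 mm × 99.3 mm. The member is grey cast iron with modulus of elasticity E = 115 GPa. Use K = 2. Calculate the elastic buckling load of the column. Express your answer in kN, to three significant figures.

I = a⁴/12 = 99.3⁴/12 = 8.102×10^6 mm⁴
I = 8.102×10^6 mm⁴ = 8.102×10^-6 m⁴
Effective length L_e = K·L = 2 × 5.48 = 10.96 m
P_cr = π²EI / L_e² = π² × 115×10⁹ × 8.102×10^-6 / 10.96² = 7.656×10^4 N

P_cr ≈ 76.6 kN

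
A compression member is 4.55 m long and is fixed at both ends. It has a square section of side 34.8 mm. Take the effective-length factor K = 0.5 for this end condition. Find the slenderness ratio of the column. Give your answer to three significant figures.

λ ≈ 226

For a square r = a/√12 = 34.8/√12 = 10.05 mm
L_e = K·L = 0.5 × 4.55 m = 2.275 m = 2275.0 mm
λ = L_e / r_min = 2275.0 / 10.05 = 226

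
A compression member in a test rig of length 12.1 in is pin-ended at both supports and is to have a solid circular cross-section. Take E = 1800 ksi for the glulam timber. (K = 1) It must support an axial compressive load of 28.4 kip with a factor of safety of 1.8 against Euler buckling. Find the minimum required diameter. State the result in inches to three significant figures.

Required P_cr = n·P = 1.8 × 28.4 = 51.12 kip
L_e = K·L = 1 × 12.1 = 12.10 in
Required I = P_cr·L_e²/(π²E) = 5.112×10^4 × 12.10² / (π² × 1.80×10^6) = 0.4213 in⁴
Solid circle: I = πd⁴/64  ⇒  d = (64I/π)^(1/4) = (64×0.4213/π)^(1/4) = 1.71 in

d ≈ 1.71 in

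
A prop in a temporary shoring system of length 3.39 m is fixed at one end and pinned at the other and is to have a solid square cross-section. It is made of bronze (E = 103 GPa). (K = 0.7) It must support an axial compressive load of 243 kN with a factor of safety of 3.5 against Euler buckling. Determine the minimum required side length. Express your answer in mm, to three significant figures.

a ≈ 86.7 mm

Required P_cr = n·P = 3.5 × 243 = 850.5 kN
L_e = K·L = 0.7 × 3.39 = 2.373 m
Required I = P_cr·L_e²/(π²E) = 8.505×10^5 × 2.373² / (π² × 1.03×10^11) = 4.711×10^-6 m⁴
I_req = 4.711×10^6 mm⁴
Solid square: I = a⁴/12  ⇒  a = (12I)^(1/4) = (12×4.711×10^6)^(1/4) = 86.7 mm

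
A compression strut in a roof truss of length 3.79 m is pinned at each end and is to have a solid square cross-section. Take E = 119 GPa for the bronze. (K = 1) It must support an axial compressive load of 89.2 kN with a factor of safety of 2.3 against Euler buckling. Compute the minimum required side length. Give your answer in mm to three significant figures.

Required P_cr = n·P = 2.3 × 89.2 = 205.2 kN
L_e = K·L = 1 × 3.79 = 3.790 m
Required I = P_cr·L_e²/(π²E) = 2.052×10^5 × 3.790² / (π² × 1.19×10^11) = 2.509×10^-6 m⁴
I_req = 2.509×10^6 mm⁴
Solid square: I = a⁴/12  ⇒  a = (12I)^(1/4) = (12×2.509×10^6)^(1/4) = 74.1 mm

a ≈ 74.1 mm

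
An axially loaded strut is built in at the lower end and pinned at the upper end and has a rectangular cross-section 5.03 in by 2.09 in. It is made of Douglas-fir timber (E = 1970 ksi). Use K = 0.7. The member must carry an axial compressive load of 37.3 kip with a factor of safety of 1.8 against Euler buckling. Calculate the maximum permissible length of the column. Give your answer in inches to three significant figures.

Buckling occurs about the weak axis: I_min = h·b³/12 with b = 2.09 in (the shorter side).
I_min = 5.03×2.09³/12 = 3.827 in⁴
Required critical load P_cr = n·P = 1.8 × 37.3 = 67.14 kip = 6.714×10^4 lb
From P_cr = π²EI/(K·L)²:  L = (1/K)·√(π²EI/P_cr) = (1/0.7)·√(π²×1.97×10^6×3.827/6.714×10^4)
L = 47.6 in

L_max ≈ 47.6 in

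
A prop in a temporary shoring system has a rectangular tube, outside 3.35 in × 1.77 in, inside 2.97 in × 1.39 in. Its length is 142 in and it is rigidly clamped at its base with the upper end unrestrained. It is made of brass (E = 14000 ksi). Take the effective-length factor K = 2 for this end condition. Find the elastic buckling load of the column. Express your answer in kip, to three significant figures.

P_cr ≈ 1.51 kip

Weak-axis I_min = (h_o·b_o³ − h_i·b_i³)/12 with b_o = 1.77, b_i = 1.390 in (shorter outer/inner sides).
I_min = (3.35×1.77³ − 2.970×1.390³)/12 = 0.8834 in⁴
Effective length L_e = K·L = 2 × 142 = 284.0 in
P_cr = π²EI / L_e² = π² × 14000×10³ × 0.8834 / 284.0² = 1.513×10^3 lb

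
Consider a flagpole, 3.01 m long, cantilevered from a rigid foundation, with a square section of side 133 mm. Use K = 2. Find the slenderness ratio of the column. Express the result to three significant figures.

λ ≈ 157

For a square r = a/√12 = 133/√12 = 38.39 mm
L_e = K·L = 2 × 3.01 m = 6.020 m = 6020.0 mm
λ = L_e / r_min = 6020.0 / 38.39 = 157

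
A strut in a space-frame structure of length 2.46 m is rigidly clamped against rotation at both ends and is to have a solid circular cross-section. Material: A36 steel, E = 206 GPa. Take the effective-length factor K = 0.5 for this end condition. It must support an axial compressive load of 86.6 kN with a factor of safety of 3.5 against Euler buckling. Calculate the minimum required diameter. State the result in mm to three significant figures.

Required P_cr = n·P = 3.5 × 86.6 = 303.1 kN
L_e = K·L = 0.5 × 2.46 = 1.230 m
Required I = P_cr·L_e²/(π²E) = 3.031×10^5 × 1.230² / (π² × 2.06×10^11) = 2.255×10^-7 m⁴
I_req = 2.255×10^5 mm⁴
Solid circle: I = πd⁴/64  ⇒  d = (64I/π)^(1/4) = (64×2.255×10^5/π)^(1/4) = 46.3 mm

d ≈ 46.3 mm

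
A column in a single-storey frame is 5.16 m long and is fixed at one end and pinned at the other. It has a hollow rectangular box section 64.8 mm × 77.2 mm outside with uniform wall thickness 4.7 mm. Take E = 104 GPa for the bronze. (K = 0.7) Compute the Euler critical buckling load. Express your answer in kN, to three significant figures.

Inner dimensions: h_i = 77.2 − 2×4.7 = 67.80 mm, b_i = 64.8 − 2×4.7 = 55.40 mm
Weak-axis I_min = (h_o·b_o³ − h_i·b_i³)/12 with b_o = 64.8, b_i = 55.40 mm (shorter outer/inner sides).
I_min = (77.2×64.8³ − 67.80×55.40³)/12 = 7.898×10^5 mm⁴
I = 7.898×10^5 mm⁴ = 7.898×10^-7 m⁴
Effective length L_e = K·L = 0.7 × 5.16 = 3.612 m
P_cr = π²EI / L_e² = π² × 104×10⁹ × 7.898×10^-7 / 3.612² = 6.214×10^4 N

P_cr ≈ 62.1 kN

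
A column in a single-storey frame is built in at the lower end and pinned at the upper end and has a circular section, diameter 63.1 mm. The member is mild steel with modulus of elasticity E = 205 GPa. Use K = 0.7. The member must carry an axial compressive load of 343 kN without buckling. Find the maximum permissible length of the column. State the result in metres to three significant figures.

L_max ≈ 3.06 m

I = πd⁴/64 = π×63.1⁴/64 = 7.782×10^5 mm⁴
I = 7.782×10^-7 m⁴
At the buckling limit P_cr = P = 3.430×10^5 N
From P_cr = π²EI/(K·L)²:  L = (1/K)·√(π²EI/P_cr) = (1/0.7)·√(π²×2.05×10^11×7.782×10^-7/3.430×10^5)
L = 3.06 m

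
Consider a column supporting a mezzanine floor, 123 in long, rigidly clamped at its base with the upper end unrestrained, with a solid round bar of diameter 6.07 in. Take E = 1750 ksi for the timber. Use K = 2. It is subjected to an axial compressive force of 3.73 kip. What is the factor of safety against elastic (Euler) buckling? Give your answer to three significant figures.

I = πd⁴/64 = π×6.07⁴/64 = 66.64 in⁴
Effective length L_e = K·L = 2 × 123 = 246.0 in
P_cr = π²EI / L_e² = π² × 1750×10³ × 66.64 / 246.0² = 1.902×10^4 lb
Factor of safety n = P_cr / P = 19.019 / 3.73 = 5.10

n ≈ 5.10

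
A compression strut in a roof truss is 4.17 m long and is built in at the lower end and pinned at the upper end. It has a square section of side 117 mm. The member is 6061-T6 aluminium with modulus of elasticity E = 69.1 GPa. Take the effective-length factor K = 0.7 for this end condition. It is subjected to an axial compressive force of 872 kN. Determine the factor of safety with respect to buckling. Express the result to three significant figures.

n ≈ 1.43

I = a⁴/12 = 117⁴/12 = 1.562×10^7 mm⁴
I = 1.562×10^7 mm⁴ = 1.562×10^-5 m⁴
Effective length L_e = K·L = 0.7 × 4.17 = 2.919 m
P_cr = π²EI / L_e² = π² × 69.1×10⁹ × 1.562×10^-5 / 2.919² = 1.250×10^6 N
Factor of safety n = P_cr / P = 1249.9 / 872 = 1.43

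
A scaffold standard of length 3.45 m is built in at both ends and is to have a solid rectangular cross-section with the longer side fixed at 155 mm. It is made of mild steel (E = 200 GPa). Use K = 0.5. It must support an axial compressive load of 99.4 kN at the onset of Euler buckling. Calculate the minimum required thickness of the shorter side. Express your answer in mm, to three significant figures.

L_e = K·L = 0.5 × 3.45 = 1.725 m
Required I = P_cr·L_e²/(π²E) = 9.940×10^4 × 1.725² / (π² × 2.00×10^11) = 1.498×10^-7 m⁴
I_req = 1.498×10^5 mm⁴
Rectangle, weak axis: I_min = h·b³/12 with h = 155 mm fixed  ⇒  b = (12I/h)^(1/3) = 22.6 mm

b ≈ 22.6 mm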